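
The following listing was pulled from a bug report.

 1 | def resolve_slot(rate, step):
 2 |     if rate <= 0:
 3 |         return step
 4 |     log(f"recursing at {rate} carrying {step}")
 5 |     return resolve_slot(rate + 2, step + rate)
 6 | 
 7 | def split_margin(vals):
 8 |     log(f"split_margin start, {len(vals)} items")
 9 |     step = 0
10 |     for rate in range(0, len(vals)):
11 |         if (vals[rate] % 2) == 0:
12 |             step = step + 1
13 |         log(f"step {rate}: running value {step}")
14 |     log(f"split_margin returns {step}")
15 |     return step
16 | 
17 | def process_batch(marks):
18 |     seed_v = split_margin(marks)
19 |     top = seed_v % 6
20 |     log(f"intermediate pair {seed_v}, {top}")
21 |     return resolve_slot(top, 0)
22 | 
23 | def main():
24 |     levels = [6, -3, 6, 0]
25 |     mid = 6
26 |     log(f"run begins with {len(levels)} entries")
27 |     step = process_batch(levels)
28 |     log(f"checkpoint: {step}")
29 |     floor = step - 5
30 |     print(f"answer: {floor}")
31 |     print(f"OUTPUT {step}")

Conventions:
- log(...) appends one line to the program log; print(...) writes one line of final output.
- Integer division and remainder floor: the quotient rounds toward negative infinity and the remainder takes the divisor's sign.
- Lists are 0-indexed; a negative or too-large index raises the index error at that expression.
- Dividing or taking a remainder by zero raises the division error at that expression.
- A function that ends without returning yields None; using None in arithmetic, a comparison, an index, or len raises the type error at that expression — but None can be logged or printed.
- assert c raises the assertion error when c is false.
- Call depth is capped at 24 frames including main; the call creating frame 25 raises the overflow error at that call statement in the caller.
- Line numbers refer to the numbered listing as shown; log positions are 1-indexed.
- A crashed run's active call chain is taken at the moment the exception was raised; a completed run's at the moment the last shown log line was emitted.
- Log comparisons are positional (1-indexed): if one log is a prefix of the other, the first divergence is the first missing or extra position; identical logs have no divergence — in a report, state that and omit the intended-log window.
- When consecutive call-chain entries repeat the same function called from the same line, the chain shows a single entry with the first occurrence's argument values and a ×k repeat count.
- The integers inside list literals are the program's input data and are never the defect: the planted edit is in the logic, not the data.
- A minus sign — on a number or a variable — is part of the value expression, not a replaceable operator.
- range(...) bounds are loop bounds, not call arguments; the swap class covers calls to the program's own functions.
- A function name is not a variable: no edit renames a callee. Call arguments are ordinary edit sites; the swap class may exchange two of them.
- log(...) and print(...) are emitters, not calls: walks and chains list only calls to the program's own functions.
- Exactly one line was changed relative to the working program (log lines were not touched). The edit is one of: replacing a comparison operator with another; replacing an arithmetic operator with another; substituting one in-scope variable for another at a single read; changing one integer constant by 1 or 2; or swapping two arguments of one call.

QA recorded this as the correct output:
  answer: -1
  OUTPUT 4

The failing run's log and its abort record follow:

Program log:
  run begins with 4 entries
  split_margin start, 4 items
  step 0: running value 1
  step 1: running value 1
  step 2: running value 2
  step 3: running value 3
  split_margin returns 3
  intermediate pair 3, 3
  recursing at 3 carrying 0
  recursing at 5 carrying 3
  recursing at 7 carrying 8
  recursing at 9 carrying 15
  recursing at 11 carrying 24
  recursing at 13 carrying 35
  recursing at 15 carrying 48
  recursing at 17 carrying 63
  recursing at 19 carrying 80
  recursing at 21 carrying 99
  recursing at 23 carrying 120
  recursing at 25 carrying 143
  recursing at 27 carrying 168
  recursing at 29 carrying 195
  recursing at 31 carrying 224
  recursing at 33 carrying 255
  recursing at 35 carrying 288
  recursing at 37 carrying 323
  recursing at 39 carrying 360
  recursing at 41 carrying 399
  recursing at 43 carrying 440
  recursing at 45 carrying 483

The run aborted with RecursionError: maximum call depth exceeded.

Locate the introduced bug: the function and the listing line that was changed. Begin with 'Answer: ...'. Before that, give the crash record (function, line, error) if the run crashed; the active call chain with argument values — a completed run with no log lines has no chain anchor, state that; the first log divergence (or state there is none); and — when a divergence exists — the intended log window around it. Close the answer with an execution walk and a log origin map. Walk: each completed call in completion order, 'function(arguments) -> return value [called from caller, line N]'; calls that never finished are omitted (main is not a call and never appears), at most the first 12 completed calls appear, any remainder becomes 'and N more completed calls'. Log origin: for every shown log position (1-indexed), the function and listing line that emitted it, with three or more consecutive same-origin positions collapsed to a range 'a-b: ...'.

Answer: the defect is in resolve_slot at line 5.
Key observation: The log first diverges at position 10: the faulty run prints 'recursing at 5 carrying 3' where the working version prints 'recursing at 1 carrying 3'.
Crash: resolve_slot, line 5, RecursionError.
Call chain: main -> process_batch([6, -3, 6, 0]) (called at line 27) -> resolve_slot(3, 0) (called at line 21) -> resolve_slot(5, 3) (called at line 5) ×21.
First divergence: position 10 — the shown line 'recursing at 5 carrying 3' should read 'recursing at 1 carrying 3'.
Intended log window:
  8: intermediate pair 3, 3
  9: recursing at 3 carrying 0
  10: recursing at 1 carrying 3
  11: checkpoint: 4
Execution walk:
  split_margin([6, -3, 6, 0]) -> 3  [called from process_batch, line 18]
Log line origins:
  1: emitted by main (line 26)
  2: emitted by split_margin (line 8)
  3-6: emitted by split_margin (line 13)
  7: emitted by split_margin (line 14)
  8: emitted by process_batch (line 20)
  9-30: emitted by resolve_slot (line 4)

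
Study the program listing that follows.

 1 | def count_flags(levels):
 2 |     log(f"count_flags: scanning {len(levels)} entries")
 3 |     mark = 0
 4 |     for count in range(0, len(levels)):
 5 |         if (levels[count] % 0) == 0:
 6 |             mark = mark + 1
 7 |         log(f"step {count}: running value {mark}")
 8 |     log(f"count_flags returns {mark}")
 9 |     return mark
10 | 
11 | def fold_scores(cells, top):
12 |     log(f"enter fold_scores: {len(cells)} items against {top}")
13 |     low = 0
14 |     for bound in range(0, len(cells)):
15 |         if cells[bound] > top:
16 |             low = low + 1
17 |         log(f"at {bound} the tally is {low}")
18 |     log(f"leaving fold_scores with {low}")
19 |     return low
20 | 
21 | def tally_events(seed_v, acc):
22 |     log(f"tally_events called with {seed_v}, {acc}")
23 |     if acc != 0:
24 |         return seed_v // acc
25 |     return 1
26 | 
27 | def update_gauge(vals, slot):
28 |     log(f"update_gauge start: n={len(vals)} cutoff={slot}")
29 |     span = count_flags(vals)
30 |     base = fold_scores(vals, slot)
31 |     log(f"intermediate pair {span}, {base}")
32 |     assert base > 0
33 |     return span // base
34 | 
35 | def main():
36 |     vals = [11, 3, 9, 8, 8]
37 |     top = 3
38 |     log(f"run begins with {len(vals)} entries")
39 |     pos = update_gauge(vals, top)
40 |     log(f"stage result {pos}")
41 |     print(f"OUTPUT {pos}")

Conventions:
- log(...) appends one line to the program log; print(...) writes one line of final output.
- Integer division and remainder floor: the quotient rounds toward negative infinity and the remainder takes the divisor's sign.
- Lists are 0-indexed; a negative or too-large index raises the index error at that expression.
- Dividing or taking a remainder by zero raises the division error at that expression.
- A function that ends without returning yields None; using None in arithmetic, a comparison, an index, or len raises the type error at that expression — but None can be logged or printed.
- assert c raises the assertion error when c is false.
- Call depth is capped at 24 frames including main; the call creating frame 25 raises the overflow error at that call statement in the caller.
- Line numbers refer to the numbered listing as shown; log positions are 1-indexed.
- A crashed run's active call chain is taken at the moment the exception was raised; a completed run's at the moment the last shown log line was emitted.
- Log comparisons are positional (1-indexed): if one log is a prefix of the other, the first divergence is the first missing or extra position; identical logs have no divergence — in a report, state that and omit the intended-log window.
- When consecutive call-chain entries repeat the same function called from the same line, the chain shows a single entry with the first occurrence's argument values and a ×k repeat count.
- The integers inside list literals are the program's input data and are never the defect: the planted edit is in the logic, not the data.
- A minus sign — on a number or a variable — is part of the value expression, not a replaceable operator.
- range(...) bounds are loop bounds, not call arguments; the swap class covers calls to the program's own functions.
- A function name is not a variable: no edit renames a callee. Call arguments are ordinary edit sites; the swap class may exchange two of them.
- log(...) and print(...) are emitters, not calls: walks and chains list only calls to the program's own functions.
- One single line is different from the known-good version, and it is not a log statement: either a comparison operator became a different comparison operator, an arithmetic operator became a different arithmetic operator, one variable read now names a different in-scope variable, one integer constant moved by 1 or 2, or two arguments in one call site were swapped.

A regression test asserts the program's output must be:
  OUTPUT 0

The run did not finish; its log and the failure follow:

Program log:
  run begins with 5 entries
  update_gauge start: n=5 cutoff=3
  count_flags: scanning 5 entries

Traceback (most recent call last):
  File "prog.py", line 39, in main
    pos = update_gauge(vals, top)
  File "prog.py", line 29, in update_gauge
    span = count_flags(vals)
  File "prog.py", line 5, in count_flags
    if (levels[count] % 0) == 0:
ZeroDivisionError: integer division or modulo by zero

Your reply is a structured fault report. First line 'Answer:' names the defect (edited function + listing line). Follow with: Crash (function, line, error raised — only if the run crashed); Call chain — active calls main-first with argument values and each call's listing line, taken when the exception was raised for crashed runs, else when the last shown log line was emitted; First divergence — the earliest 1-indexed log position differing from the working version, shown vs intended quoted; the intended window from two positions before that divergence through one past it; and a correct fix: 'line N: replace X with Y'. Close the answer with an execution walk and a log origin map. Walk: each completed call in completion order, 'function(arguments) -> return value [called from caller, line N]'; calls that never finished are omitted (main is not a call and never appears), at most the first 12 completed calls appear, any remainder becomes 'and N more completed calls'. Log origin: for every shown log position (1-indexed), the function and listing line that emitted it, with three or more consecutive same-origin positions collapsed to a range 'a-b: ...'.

Answer: the defect is in count_flags at line 5.
The tell: The faulty run's log stops after 3 lines; the working version's next line would be 'step 0: running value 0'.
Crash: count_flags, line 5, ZeroDivisionError.
Call chain: main -> update_gauge([11, 3, 9, 8, 8], 3) (called at line 39) -> count_flags([11, 3, 9, 8, 8]) (called at line 29).
First divergence: position 4; the shown log stops at 3 lines while the working version next logs 'step 0: running value 0'.
Intended log window:
  2: update_gauge start: n=5 cutoff=3
  3: count_flags: scanning 5 entries
  4: step 0: running value 0
  5: step 1: running value 0
Execution walk:
  (no call completed)
Log origins:
  1: emitted by main (line 38)
  2: emitted by update_gauge (line 28)
  3: emitted by count_flags (line 2)
A correct fix: line 5: replace `levels[count] % 0` with `levels[count] % 2`.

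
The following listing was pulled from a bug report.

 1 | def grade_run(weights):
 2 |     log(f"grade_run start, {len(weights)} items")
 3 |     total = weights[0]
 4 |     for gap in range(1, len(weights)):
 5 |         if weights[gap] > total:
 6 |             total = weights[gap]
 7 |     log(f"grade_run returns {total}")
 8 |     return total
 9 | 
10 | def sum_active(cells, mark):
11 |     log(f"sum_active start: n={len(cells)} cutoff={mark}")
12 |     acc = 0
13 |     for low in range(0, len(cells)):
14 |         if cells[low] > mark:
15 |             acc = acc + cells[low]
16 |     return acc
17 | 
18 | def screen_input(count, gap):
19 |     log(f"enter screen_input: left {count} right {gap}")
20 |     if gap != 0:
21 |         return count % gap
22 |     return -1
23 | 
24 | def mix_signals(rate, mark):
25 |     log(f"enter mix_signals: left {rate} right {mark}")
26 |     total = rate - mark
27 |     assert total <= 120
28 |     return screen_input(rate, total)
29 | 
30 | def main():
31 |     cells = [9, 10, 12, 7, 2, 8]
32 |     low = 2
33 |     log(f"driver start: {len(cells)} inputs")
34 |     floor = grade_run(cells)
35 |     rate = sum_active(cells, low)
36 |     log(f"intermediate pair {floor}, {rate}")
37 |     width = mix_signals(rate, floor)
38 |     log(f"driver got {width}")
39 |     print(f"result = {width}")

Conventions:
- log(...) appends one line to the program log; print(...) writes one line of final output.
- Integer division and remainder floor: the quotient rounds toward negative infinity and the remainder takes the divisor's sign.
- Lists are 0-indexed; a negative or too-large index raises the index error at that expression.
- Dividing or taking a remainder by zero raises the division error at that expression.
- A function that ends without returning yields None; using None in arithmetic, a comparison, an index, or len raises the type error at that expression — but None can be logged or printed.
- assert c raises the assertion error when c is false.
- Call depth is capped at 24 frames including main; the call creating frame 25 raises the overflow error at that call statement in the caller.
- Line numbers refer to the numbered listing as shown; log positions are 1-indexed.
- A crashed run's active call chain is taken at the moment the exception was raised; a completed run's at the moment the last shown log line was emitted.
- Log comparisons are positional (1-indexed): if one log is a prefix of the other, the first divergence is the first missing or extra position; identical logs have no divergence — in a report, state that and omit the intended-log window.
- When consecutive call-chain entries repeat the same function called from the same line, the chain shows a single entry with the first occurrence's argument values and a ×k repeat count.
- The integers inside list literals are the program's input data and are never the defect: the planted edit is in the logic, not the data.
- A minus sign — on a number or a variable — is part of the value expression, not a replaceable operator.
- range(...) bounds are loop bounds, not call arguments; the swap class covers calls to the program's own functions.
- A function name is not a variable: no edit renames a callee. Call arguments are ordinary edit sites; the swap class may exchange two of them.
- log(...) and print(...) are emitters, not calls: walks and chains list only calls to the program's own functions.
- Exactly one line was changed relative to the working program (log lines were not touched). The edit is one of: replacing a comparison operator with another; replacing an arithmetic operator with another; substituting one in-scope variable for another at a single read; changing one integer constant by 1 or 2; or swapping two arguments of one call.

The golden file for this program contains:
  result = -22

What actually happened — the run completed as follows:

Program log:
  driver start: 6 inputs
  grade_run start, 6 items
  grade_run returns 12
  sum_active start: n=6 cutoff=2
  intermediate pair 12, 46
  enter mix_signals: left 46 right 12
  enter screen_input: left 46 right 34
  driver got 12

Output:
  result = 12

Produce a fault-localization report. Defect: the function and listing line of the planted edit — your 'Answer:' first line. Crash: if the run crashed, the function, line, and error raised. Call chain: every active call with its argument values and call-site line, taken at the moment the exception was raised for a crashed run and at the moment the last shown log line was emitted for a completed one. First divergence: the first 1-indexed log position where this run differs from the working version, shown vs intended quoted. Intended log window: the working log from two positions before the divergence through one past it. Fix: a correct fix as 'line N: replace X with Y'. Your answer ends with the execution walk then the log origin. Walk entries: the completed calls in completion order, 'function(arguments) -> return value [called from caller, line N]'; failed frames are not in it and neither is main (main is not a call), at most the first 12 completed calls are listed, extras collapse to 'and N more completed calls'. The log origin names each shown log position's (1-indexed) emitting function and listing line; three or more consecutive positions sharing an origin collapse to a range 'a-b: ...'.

Answer: the defect is in main at line 37.
Core observation: Position 6 is the first bad log line: 'enter mix_signals: left 46 right 12' should read 'enter mix_signals: left 12 right 46'.
Call chain: main.
First divergence: position 6; shown 'enter mix_signals: left 46 right 12' vs intended 'enter mix_signals: left 12 right 46'.
Intended log window:
  4: sum_active start: n=6 cutoff=2
  5: intermediate pair 12, 46
  6: enter mix_signals: left 12 right 46
  7: enter screen_input: left 12 right -34
Execution walk:
  grade_run([9, 10, 12, 7, 2, 8]) -> 12  [called from main, line 34]
  sum_active([9, 10, 12, 7, 2, 8], 2) -> 46  [called from main, line 35]
  screen_input(46, 34) -> 12  [called from mix_signals, line 28]
  mix_signals(46, 12) -> 12  [called from main, line 37]
Log origins:
  1: emitted by main (line 33)
  2: emitted by grade_run (line 2)
  3: emitted by grade_run (line 7)
  4: emitted by sum_active (line 11)
  5: emitted by main (line 36)
  6: emitted by mix_signals (line 25)
  7: emitted by screen_input (line 19)
  8: emitted by main (line 38)
A correct fix: line 37: replace `mix_signals(rate, floor)` with `mix_signals(floor, rate)`.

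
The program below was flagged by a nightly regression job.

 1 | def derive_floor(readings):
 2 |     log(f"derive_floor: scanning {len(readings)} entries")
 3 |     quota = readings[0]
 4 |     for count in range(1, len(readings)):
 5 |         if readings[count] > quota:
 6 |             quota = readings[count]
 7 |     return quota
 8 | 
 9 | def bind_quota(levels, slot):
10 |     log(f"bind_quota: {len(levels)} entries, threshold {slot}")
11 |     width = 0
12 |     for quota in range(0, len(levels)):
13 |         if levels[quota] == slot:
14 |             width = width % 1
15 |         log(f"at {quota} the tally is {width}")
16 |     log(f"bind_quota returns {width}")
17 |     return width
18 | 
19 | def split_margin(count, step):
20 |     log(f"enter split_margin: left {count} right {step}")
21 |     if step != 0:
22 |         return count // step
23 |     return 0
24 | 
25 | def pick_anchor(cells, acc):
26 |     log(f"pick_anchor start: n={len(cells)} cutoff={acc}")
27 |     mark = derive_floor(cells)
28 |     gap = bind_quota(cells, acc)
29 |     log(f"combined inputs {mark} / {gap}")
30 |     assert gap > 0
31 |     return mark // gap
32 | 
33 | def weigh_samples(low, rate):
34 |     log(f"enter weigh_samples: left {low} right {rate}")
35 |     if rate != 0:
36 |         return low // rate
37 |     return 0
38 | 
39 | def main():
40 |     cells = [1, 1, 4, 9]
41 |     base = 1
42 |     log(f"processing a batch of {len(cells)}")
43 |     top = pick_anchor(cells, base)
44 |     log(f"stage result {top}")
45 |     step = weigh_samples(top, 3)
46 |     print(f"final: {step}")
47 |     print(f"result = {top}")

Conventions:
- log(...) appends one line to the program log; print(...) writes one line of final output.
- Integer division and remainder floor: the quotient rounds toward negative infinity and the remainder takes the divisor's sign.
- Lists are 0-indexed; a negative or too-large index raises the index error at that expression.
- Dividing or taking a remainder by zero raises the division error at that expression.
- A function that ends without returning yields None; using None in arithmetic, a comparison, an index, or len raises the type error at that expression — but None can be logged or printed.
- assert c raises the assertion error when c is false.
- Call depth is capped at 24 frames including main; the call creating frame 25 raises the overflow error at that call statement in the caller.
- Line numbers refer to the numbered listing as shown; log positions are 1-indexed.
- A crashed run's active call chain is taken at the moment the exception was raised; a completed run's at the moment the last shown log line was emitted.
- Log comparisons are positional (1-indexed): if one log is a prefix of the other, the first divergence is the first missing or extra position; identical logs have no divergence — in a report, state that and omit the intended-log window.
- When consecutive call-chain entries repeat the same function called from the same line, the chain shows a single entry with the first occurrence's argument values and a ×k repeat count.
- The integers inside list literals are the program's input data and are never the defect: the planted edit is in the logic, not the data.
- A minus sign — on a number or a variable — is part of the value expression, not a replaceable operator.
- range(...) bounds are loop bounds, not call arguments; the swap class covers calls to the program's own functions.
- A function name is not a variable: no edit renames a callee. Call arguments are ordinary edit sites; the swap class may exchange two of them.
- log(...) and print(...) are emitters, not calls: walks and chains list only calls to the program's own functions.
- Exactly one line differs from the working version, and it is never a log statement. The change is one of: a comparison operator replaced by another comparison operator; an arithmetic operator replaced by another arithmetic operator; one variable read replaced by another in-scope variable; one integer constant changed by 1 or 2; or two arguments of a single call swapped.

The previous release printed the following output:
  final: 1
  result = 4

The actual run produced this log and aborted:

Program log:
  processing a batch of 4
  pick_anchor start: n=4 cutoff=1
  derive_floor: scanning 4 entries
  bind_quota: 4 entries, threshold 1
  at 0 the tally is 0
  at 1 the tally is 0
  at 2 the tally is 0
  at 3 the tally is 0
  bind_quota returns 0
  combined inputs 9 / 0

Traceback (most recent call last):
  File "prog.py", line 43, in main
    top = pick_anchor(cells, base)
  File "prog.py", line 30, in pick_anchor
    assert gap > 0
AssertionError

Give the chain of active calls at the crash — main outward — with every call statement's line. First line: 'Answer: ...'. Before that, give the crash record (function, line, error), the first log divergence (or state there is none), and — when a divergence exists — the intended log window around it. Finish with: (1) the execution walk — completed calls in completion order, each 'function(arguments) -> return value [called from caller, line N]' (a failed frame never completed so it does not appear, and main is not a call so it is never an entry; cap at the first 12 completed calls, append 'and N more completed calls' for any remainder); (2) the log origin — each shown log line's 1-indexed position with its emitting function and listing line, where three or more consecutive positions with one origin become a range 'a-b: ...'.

Answer: main -> pick_anchor (called at line 43).
Key fact: Everything matches until log position 5, which reads 'at 0 the tally is 0' in place of 'at 0 the tally is 1'.
Crash: pick_anchor, line 30, AssertionError.
First divergence: position 5 — shown 'at 0 the tally is 0', intended 'at 0 the tally is 1'.
Intended log window:
  3: derive_floor: scanning 4 entries
  4: bind_quota: 4 entries, threshold 1
  5: at 0 the tally is 1
  6: at 1 the tally is 2
Execution walk:
  derive_floor([1, 1, 4, 9]) -> 9  [called from pick_anchor, line 27]
  bind_quota([1, 1, 4, 9], 1) -> 0  [called from pick_anchor, line 28]
Log origin:
  1: from main, line 42
  2: from pick_anchor, line 26
  3: from derive_floor, line 2
  4: from bind_quota, line 10
  5-8: from bind_quota, line 15
  9: from bind_quota, line 16
  10: from pick_anchor, line 29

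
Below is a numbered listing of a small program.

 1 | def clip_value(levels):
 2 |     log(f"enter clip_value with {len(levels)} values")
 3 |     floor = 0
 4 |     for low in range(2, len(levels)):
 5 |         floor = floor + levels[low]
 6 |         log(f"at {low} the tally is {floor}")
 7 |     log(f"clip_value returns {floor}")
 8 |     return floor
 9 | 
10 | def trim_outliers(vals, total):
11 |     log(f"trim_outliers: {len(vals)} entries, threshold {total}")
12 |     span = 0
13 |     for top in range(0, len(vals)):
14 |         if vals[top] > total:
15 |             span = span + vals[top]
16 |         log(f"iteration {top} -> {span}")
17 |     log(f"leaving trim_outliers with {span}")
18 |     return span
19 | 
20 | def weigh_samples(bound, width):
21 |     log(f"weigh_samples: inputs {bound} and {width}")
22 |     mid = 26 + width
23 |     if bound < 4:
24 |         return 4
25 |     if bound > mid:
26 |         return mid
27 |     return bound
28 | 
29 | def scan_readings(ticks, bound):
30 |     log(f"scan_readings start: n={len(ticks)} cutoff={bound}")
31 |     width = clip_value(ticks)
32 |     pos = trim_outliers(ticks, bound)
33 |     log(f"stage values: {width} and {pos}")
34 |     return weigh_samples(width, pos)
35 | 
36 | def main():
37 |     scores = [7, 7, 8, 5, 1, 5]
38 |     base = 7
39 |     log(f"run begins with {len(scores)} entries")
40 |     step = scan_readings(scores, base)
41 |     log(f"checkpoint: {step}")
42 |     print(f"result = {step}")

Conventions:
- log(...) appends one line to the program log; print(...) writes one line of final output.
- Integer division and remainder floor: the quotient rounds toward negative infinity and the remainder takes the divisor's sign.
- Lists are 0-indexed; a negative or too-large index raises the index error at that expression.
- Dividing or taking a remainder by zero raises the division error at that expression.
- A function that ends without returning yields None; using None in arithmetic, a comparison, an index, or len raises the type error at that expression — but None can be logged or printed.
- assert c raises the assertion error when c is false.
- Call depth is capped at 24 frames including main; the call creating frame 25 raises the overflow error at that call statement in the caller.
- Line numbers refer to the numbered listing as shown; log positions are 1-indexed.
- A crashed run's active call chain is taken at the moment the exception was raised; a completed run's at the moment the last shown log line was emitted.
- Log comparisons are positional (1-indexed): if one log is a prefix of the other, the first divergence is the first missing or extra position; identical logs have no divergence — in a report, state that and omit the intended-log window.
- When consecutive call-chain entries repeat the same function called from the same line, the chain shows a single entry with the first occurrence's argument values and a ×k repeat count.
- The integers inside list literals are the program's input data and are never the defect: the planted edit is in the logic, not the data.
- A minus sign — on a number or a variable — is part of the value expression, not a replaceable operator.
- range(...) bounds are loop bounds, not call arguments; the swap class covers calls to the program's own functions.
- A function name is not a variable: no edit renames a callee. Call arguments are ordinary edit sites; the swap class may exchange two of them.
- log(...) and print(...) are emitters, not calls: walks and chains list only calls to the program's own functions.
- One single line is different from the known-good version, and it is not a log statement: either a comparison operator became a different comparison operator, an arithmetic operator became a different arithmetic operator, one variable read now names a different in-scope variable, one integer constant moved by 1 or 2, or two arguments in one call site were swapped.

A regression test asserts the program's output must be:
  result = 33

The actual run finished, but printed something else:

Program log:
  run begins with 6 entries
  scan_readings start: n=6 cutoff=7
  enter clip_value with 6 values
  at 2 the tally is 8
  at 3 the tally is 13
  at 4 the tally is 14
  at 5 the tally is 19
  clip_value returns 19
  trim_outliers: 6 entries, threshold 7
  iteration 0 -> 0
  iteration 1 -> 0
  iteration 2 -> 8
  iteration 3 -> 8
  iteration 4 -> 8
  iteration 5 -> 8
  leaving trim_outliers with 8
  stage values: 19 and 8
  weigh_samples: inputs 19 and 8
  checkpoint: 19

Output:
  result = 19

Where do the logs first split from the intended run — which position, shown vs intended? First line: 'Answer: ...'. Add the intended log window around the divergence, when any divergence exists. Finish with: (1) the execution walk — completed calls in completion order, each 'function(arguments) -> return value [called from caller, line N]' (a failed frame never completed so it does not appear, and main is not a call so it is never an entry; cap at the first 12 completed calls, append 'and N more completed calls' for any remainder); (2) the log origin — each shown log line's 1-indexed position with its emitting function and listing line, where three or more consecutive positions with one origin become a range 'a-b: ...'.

Answer: position 4 — shown 'at 2 the tally is 8', intended 'at 0 the tally is 7'.
Intended log window:
  2: scan_readings start: n=6 cutoff=7
  3: enter clip_value with 6 values
  4: at 0 the tally is 7
  5: at 1 the tally is 14
Execution walk:
  clip_value([7, 7, 8, 5, 1, 5]) -> 19  [called from scan_readings, line 31]
  trim_outliers([7, 7, 8, 5, 1, 5], 7) -> 8  [called from scan_readings, line 32]
  weigh_samples(19, 8) -> 19  [called from scan_readings, line 34]
  scan_readings([7, 7, 8, 5, 1, 5], 7) -> 19  [called from main, line 40]
Origin of each log line:
  1: logged in main at line 39
  2: logged in scan_readings at line 30
  3: logged in clip_value at line 2
  4-7: logged in clip_value at line 6
  8: logged in clip_value at line 7
  9: logged in trim_outliers at line 11
  10-15: logged in trim_outliers at line 16
  16: logged in trim_outliers at line 17
  17: logged in scan_readings at line 33
  18: logged in weigh_samples at line 21
  19: logged in main at line 41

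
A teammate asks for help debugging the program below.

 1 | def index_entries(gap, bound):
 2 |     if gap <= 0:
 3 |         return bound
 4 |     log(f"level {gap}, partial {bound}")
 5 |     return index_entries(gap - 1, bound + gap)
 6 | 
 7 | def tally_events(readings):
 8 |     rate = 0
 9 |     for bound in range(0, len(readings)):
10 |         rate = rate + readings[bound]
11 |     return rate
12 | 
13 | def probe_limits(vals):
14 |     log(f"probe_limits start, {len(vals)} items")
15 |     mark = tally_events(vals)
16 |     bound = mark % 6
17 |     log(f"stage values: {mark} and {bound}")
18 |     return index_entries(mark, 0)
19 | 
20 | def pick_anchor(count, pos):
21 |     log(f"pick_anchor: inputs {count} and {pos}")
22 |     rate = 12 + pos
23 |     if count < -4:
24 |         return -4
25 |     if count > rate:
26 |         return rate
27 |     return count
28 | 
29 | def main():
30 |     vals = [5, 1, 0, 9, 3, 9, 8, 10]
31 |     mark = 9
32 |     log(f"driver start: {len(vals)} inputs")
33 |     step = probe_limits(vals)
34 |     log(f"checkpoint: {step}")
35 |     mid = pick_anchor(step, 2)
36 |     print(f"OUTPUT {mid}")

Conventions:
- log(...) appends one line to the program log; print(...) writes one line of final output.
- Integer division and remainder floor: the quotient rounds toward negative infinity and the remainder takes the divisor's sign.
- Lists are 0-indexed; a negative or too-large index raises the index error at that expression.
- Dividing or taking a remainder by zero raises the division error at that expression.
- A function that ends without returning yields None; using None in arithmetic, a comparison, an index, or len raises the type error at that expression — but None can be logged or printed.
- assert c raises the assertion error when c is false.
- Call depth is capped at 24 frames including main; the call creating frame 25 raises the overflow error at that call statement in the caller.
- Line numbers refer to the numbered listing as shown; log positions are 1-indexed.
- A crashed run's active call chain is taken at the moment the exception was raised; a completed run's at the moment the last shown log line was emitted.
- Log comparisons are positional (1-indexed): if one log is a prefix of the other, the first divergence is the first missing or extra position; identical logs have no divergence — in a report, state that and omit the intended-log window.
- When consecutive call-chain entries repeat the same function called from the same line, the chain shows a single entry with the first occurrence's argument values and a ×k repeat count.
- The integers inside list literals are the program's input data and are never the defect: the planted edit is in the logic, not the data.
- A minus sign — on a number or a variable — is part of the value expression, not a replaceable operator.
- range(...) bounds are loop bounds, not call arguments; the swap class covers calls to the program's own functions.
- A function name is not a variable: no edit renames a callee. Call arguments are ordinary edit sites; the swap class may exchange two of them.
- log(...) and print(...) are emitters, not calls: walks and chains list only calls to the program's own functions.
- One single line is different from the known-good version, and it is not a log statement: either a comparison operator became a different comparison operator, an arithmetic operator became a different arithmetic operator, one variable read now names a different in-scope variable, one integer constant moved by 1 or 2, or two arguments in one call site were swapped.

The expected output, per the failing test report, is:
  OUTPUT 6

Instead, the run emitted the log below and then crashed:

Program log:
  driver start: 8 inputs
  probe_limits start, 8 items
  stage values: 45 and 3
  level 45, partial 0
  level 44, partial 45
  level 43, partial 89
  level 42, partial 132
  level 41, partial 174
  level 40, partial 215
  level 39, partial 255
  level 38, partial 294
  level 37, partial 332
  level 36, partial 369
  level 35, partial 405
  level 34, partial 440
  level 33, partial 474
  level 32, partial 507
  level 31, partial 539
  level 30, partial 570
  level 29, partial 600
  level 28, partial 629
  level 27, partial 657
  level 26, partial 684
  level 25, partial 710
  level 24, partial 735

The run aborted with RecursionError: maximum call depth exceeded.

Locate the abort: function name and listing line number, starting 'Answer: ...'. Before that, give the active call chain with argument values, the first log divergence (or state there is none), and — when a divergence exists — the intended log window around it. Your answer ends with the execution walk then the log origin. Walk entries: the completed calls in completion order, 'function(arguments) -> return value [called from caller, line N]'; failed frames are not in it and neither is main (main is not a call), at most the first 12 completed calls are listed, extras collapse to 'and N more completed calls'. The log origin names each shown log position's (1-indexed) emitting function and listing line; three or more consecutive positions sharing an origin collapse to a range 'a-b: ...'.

Answer: the error was raised in index_entries, line 5.
The tell: Position 4 is the first bad log line: 'level 45, partial 0' should read 'level 3, partial 0'.
Call chain: main -> probe_limits([5, 1, 0, 9, 3, 9, 8, 10]) (called at line 33) -> index_entries(45, 0) (called at line 18) -> index_entries(44, 45) (called at line 5) ×21.
First divergence: at position 4 the run shows 'level 45, partial 0' where the working version logs 'level 3, partial 0'.
Intended log window:
  2: probe_limits start, 8 items
  3: stage values: 45 and 3
  4: level 3, partial 0
  5: level 2, partial 3
Execution walk:
  tally_events([5, 1, 0, 9, 3, 9, 8, 10]) -> 45  [called from probe_limits, line 15]
Log origin:
  1: logged in main at line 32
  2: logged in probe_limits at line 14
  3: logged in probe_limits at line 17
  4-25: logged in index_entries at line 4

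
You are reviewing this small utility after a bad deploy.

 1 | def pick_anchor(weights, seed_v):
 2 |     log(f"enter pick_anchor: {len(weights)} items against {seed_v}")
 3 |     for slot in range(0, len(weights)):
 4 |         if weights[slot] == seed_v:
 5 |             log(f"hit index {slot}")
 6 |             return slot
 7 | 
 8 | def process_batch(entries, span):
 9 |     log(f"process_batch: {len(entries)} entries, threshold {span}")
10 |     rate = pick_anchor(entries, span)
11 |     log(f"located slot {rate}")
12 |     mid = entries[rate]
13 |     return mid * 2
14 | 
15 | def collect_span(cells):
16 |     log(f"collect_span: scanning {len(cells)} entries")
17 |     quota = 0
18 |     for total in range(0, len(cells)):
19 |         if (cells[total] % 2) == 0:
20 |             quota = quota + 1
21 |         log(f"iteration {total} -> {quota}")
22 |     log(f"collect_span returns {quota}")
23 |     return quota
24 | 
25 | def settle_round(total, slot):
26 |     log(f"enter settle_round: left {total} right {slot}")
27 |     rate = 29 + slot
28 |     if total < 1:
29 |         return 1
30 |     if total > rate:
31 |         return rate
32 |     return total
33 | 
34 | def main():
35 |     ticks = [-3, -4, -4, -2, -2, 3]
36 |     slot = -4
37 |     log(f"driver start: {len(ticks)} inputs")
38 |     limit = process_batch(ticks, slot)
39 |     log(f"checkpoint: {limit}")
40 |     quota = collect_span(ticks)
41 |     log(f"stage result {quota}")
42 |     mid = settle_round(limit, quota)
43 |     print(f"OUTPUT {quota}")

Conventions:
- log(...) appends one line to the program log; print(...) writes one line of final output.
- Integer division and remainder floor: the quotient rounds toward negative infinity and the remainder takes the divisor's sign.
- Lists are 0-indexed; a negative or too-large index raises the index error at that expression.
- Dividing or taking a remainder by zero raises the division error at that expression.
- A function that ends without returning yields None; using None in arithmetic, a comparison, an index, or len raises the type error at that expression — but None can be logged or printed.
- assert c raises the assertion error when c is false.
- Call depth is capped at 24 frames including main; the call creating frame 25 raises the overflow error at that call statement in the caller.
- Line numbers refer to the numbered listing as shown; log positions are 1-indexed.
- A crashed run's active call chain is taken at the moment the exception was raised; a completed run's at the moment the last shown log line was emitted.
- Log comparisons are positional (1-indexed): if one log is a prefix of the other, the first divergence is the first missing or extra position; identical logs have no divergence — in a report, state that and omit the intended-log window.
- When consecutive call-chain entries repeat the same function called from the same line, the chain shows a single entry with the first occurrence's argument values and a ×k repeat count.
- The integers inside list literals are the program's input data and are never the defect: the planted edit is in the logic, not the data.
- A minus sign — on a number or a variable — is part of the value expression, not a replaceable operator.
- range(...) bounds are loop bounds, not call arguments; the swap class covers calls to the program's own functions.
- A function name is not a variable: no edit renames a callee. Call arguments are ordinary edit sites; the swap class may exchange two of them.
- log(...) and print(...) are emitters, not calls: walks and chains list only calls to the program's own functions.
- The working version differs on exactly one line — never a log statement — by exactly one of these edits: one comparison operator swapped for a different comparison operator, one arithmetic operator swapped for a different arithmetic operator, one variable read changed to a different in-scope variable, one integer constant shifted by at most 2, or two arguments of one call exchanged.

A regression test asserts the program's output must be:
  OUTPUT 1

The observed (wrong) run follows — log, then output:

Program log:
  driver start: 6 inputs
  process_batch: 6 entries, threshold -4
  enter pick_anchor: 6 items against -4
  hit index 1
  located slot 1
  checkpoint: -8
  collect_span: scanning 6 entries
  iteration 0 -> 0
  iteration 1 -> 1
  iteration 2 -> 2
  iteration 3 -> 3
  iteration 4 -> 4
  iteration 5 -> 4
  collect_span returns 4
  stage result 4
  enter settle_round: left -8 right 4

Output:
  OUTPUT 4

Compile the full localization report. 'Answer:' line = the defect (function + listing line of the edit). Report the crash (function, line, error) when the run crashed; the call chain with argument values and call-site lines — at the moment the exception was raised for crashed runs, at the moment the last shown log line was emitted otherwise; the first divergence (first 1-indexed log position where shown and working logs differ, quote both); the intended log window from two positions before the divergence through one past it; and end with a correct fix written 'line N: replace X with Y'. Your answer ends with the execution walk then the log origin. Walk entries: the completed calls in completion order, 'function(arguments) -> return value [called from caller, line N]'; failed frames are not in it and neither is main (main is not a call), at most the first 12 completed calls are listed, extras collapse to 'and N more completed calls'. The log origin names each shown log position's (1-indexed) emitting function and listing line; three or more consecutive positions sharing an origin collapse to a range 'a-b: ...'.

Answer: the defect is in main at line 43.
Core observation: The two runs log identically and part ways only at the printed values.
Call chain: main -> settle_round(-8, 4) (called at line 42).
First divergence: none (the log streams are identical).
Execution walk:
  pick_anchor([-3, -4, -4, -2, -2, 3], -4) -> 1  [called from process_batch, line 10]
  process_batch([-3, -4, -4, -2, -2, 3], -4) -> -8  [called from main, line 38]
  collect_span([-3, -4, -4, -2, -2, 3]) -> 4  [called from main, line 40]
  settle_round(-8, 4) -> 1  [called from main, line 42]
Log origins:
  1: emitted by main (line 37)
  2: emitted by process_batch (line 9)
  3: emitted by pick_anchor (line 2)
  4: emitted by pick_anchor (line 5)
  5: emitted by process_batch (line 11)
  6: emitted by main (line 39)
  7: emitted by collect_span (line 16)
  8-13: emitted by collect_span (line 21)
  14: emitted by collect_span (line 22)
  15: emitted by main (line 41)
  16: emitted by settle_round (line 26)
A correct fix: line 43: replace `quota` with `mid`.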